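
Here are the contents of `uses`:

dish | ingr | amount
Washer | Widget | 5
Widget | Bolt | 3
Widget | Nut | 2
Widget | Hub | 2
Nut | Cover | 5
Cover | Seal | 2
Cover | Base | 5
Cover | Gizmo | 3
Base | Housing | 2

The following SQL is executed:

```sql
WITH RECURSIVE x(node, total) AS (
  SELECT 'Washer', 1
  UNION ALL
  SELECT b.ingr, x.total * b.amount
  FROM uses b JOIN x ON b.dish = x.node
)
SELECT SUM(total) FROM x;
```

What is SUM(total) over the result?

Base: (Washer, total=1).
Iteration 1: components of {Washer} -> Widget = 1*5 = 5.
Iteration 2: components of {Widget} -> Bolt = 5*3 = 15, Hub = 5*2 = 10, Nut = 5*2 = 10.
Iteration 3: components of {Bolt,Hub,Nut} -> Cover = 10*5 = 50.
Iteration 4: components of {Cover} -> Base = 50*5 = 250, Gizmo = 50*3 = 150, Seal = 50*2 = 100.
Iteration 5: components of {Base,Gizmo,Seal} -> Housing = 250*2 = 500.
Iteration 6: no further components; recursion stops.
SUM(total) = 1 + 5 + 15 + 10 + 10 + 50 + 100 + 250 + 150 + 500 = 1091.

1091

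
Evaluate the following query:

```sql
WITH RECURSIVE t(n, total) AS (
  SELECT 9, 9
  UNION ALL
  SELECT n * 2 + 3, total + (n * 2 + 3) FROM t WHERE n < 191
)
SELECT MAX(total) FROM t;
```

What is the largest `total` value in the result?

738

Base: n=9, total=9.
Iteration 1: 9 < 191 holds -> n = 9 * 2 + 3 = 21, total = 9 + 21 = 30.
Iteration 2: 21 < 191 holds -> n = 21 * 2 + 3 = 45, total = 30 + 45 = 75.
Iteration 3: 45 < 191 holds -> n = 45 * 2 + 3 = 93, total = 75 + 93 = 168.
Iteration 4: 93 < 191 holds -> n = 93 * 2 + 3 = 189, total = 168 + 189 = 357.
Iteration 5: 189 < 191 holds -> n = 189 * 2 + 3 = 381, total = 357 + 381 = 738.
Iteration 6: 381 < 191 fails; recursion stops.
total values: 9, 30, 75, 168, 357, 738; the maximum is 738.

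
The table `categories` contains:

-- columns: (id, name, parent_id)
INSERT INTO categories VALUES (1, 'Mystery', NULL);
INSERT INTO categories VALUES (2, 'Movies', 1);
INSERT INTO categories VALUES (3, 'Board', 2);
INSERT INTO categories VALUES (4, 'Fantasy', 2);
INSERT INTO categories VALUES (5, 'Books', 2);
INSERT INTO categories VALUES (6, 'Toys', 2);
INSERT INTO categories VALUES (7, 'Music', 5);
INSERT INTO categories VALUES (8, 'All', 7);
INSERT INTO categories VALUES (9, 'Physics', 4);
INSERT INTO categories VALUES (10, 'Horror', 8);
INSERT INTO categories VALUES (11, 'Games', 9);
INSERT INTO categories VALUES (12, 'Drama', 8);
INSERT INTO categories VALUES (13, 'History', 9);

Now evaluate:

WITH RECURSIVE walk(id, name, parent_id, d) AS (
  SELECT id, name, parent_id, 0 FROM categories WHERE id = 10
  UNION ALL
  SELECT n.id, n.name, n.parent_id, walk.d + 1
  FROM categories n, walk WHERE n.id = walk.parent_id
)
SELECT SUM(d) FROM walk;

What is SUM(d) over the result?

Base: id=10 (Horror), parent_id=8, d 0.
Iteration 1: join on id=8 -> All (id 8, parent_id=7, d 1).
Iteration 2: join on id=7 -> Music (id 7, parent_id=5, d 2).
Iteration 3: join on id=5 -> Books (id 5, parent_id=2, d 3).
Iteration 4: join on id=2 -> Movies (id 2, parent_id=1, d 4).
Iteration 5: join on id=1 -> Mystery (id 1, parent_id=NULL, d 5).
Iteration 6: parent_id is NULL; no match; recursion stops.
SUM(d) = 0 + 1 + 2 + 3 + 4 + 5 = 15.

15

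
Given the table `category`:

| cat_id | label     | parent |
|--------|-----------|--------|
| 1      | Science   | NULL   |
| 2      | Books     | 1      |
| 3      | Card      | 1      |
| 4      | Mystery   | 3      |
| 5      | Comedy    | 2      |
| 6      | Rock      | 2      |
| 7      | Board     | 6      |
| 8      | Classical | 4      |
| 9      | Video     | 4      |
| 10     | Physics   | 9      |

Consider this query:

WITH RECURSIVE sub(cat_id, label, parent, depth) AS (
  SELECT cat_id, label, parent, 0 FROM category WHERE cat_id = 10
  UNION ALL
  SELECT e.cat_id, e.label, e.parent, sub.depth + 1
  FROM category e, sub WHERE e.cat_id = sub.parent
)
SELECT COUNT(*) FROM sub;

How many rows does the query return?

Base: cat_id=10 (Physics), parent=9, depth 0.
Iteration 1: join on cat_id=9 -> Video (id 9, parent=4, depth 1).
Iteration 2: join on cat_id=4 -> Mystery (id 4, parent=3, depth 2).
Iteration 3: join on cat_id=3 -> Card (id 3, parent=1, depth 3).
Iteration 4: join on cat_id=1 -> Science (id 1, parent=NULL, depth 4).
Iteration 5: parent is NULL; no match; recursion stops.
Total rows emitted: 5.

5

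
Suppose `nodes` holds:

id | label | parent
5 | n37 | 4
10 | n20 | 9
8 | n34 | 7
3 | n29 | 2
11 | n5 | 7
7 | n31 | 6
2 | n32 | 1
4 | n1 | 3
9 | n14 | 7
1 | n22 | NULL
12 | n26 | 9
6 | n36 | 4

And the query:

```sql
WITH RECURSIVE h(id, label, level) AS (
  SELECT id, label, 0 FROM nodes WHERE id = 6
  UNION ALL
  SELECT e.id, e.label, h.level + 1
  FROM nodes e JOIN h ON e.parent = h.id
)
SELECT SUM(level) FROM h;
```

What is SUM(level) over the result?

Base: id=6 (n36) at level 0.
Iteration 1: rows with parent in {6} -> n31 (id 7, level 1).
Iteration 2: rows with parent in {7} -> n34 (id 8, level 2), n14 (id 9, level 2), n5 (id 11, level 2).
Iteration 3: rows with parent in {8,9,11} -> n20 (id 10, level 3), n26 (id 12, level 3).
Iteration 4: no rows with parent in {10,12}; recursion stops.
SUM(level) = 0 + 1 + 2 + 2 + 2 + 3 + 3 = 13.

13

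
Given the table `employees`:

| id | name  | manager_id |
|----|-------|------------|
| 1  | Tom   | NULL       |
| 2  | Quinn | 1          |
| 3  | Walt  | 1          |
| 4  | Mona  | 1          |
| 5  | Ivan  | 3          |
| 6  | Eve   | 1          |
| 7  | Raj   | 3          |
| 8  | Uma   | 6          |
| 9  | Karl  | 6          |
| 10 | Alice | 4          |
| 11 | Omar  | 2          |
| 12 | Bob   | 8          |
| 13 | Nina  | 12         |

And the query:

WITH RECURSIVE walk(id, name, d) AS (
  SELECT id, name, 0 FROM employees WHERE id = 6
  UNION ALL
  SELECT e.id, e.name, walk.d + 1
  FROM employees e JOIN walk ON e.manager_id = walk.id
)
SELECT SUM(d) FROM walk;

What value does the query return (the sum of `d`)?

7

Base: id=6 (Eve) at d 0.
Iteration 1: rows with manager_id in {6} -> Uma (id 8, d 1), Karl (id 9, d 1).
Iteration 2: rows with manager_id in {8,9} -> Bob (id 12, d 2).
Iteration 3: rows with manager_id in {12} -> Nina (id 13, d 3).
Iteration 4: no rows with manager_id in {13}; recursion stops.
SUM(d) = 0 + 1 + 1 + 2 + 3 = 7.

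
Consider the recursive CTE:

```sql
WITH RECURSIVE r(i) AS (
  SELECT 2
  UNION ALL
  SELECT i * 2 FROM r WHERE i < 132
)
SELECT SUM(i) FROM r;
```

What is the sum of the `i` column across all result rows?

Base: i=2.
Iteration 1: 2 < 132 holds -> i = 2 * 2 = 4.
Iteration 2: 4 < 132 holds -> i = 4 * 2 = 8.
Iteration 3: 8 < 132 holds -> i = 8 * 2 = 16.
Iteration 4: 16 < 132 holds -> i = 16 * 2 = 32.
Iteration 5: 32 < 132 holds -> i = 32 * 2 = 64.
Iteration 6: 64 < 132 holds -> i = 64 * 2 = 128.
Iteration 7: 128 < 132 holds -> i = 128 * 2 = 256.
Iteration 8: 256 < 132 fails; recursion stops.
SUM(i) = 2 + 4 + 8 + 16 + 32 + 64 + 128 + 256 = 510.

510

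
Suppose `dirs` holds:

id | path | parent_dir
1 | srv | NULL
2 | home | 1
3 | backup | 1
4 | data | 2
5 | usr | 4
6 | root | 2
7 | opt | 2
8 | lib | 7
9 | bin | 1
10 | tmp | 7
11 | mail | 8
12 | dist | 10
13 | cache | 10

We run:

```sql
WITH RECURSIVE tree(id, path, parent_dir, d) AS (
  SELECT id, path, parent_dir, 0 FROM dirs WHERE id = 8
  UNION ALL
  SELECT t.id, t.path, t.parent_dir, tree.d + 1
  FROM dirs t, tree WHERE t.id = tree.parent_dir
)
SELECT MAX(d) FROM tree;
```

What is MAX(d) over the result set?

3

Base: id=8 (lib), parent_dir=7, d 0.
Iteration 1: join on id=7 -> opt (id 7, parent_dir=2, d 1).
Iteration 2: join on id=2 -> home (id 2, parent_dir=1, d 2).
Iteration 3: join on id=1 -> srv (id 1, parent_dir=NULL, d 3).
Iteration 4: parent_dir is NULL; no match; recursion stops.
d values: 0, 1, 2, 3; the maximum is 3.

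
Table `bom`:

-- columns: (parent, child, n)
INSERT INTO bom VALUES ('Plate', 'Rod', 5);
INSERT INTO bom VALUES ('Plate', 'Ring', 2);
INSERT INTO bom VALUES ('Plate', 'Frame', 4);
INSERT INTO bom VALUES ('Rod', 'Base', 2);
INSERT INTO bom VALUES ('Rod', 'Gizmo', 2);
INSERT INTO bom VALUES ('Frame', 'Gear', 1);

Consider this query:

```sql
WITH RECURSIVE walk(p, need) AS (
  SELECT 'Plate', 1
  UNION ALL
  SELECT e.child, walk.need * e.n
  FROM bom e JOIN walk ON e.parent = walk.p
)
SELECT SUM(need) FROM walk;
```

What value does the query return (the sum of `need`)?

Base: (Plate, need=1).
Iteration 1: components of {Plate} -> Frame = 1*4 = 4, Ring = 1*2 = 2, Rod = 1*5 = 5.
Iteration 2: components of {Frame,Ring,Rod} -> Base = 5*2 = 10, Gear = 4*1 = 4, Gizmo = 5*2 = 10.
Iteration 3: no further components; recursion stops.
SUM(need) = 1 + 5 + 2 + 4 + 10 + 10 + 4 = 36.

36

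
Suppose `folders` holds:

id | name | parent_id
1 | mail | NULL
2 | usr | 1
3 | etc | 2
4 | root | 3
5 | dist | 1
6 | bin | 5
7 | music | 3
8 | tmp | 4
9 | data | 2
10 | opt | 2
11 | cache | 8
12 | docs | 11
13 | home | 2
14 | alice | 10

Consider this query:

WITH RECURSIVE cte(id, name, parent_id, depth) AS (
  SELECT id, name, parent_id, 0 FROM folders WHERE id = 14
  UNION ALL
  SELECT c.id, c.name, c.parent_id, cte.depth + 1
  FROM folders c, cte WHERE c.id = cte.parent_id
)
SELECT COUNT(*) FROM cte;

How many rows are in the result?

Base: id=14 (alice), parent_id=10, depth 0.
Iteration 1: join on id=10 -> opt (id 10, parent_id=2, depth 1).
Iteration 2: join on id=2 -> usr (id 2, parent_id=1, depth 2).
Iteration 3: join on id=1 -> mail (id 1, parent_id=NULL, depth 3).
Iteration 4: parent_id is NULL; no match; recursion stops.
Total rows emitted: 4.

4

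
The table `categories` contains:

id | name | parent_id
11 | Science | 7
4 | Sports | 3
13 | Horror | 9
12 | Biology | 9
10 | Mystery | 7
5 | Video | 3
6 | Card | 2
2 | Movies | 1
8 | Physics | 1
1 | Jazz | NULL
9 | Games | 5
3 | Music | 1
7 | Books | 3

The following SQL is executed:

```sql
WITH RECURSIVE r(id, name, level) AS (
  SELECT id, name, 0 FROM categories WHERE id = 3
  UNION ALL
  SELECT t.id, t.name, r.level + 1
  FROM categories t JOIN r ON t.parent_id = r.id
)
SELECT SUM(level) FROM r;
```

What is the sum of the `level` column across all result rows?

Base: id=3 (Music) at level 0.
Iteration 1: rows with parent_id in {3} -> Sports (id 4, level 1), Video (id 5, level 1), Books (id 7, level 1).
Iteration 2: rows with parent_id in {4,5,7} -> Games (id 9, level 2), Mystery (id 10, level 2), Science (id 11, level 2).
Iteration 3: rows with parent_id in {9,10,11} -> Biology (id 12, level 3), Horror (id 13, level 3).
Iteration 4: no rows with parent_id in {12,13}; recursion stops.
SUM(level) = 0 + 1 + 1 + 1 + 2 + 2 + 2 + 3 + 3 = 15.

15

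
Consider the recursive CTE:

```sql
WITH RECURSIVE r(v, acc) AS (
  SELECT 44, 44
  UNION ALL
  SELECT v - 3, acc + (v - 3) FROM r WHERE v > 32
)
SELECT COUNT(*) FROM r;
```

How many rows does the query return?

5

Base: v=44, acc=44.
Iteration 1: 44 > 32 holds -> v = 44 - 3 = 41, acc = 44 + 41 = 85.
Iteration 2: 41 > 32 holds -> v = 41 - 3 = 38, acc = 85 + 38 = 123.
Iteration 3: 38 > 32 holds -> v = 38 - 3 = 35, acc = 123 + 35 = 158.
Iteration 4: 35 > 32 holds -> v = 35 - 3 = 32, acc = 158 + 32 = 190.
Iteration 5: 32 > 32 fails; recursion stops.
Total rows emitted: 5.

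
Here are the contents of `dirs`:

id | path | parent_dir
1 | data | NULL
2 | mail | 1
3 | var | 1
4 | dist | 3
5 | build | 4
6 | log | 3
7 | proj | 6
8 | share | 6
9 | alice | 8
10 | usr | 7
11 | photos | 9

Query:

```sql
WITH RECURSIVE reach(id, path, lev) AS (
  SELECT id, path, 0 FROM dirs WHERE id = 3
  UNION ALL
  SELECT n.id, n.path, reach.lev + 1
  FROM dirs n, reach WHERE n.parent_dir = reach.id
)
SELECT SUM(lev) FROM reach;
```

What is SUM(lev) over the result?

18

Base: id=3 (var) at lev 0.
Iteration 1: rows with parent_dir in {3} -> dist (id 4, lev 1), log (id 6, lev 1).
Iteration 2: rows with parent_dir in {4,6} -> build (id 5, lev 2), proj (id 7, lev 2), share (id 8, lev 2).
Iteration 3: rows with parent_dir in {5,7,8} -> alice (id 9, lev 3), usr (id 10, lev 3).
Iteration 4: rows with parent_dir in {9,10} -> photos (id 11, lev 4).
Iteration 5: no rows with parent_dir in {11}; recursion stops.
SUM(lev) = 0 + 1 + 1 + 2 + 2 + 2 + 3 + 3 + 4 = 18.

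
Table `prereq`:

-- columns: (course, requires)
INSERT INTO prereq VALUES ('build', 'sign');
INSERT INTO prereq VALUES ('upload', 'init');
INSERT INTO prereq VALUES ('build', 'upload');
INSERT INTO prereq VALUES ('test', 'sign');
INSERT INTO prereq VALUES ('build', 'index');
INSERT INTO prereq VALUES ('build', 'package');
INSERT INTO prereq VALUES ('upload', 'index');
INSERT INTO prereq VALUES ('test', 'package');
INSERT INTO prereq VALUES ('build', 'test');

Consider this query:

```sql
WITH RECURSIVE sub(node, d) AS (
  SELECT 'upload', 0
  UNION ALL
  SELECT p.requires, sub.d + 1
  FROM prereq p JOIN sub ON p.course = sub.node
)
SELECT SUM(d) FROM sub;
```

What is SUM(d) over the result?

Base: (upload, d=0).
Iteration 1: edges from {upload} -> (index, d=1), (init, d=1).
Iteration 2: no outgoing edges from {index,init}; recursion stops.
SUM(d) = 0 + 1 + 1 = 2.

2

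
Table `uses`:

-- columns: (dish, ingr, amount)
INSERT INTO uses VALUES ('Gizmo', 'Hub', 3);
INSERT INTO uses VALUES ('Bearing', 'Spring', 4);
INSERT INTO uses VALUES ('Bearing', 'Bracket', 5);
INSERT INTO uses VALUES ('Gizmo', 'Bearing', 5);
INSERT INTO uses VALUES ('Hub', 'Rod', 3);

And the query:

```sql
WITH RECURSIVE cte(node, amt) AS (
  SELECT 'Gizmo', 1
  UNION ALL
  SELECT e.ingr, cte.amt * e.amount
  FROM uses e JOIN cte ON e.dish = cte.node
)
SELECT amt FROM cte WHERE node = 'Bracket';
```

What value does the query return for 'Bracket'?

25

Base: (Gizmo, amt=1).
Iteration 1: components of {Gizmo} -> Bearing = 1*5 = 5, Hub = 1*3 = 3.
Iteration 2: components of {Bearing,Hub} -> Bracket = 5*5 = 25, Rod = 3*3 = 9, Spring = 5*4 = 20.
Iteration 3: no further components; recursion stops.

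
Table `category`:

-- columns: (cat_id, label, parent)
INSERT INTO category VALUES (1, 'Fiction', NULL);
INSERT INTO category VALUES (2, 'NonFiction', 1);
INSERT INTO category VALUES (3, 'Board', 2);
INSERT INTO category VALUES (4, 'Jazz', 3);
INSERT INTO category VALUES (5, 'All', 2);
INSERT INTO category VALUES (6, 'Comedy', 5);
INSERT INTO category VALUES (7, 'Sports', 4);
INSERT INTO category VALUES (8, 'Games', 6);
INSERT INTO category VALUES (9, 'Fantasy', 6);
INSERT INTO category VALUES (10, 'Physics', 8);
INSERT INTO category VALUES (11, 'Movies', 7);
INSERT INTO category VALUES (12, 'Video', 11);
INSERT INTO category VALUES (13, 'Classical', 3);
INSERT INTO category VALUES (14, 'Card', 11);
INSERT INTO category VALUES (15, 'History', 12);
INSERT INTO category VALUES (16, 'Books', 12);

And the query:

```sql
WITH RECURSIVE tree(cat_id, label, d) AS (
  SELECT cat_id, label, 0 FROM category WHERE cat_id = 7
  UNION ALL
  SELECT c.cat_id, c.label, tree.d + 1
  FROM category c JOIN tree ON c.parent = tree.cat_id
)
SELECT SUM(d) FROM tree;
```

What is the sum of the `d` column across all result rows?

Base: cat_id=7 (Sports) at d 0.
Iteration 1: rows with parent in {7} -> Movies (id 11, d 1).
Iteration 2: rows with parent in {11} -> Video (id 12, d 2), Card (id 14, d 2).
Iteration 3: rows with parent in {12,14} -> History (id 15, d 3), Books (id 16, d 3).
Iteration 4: no rows with parent in {15,16}; recursion stops.
SUM(d) = 0 + 1 + 2 + 2 + 3 + 3 = 11.

11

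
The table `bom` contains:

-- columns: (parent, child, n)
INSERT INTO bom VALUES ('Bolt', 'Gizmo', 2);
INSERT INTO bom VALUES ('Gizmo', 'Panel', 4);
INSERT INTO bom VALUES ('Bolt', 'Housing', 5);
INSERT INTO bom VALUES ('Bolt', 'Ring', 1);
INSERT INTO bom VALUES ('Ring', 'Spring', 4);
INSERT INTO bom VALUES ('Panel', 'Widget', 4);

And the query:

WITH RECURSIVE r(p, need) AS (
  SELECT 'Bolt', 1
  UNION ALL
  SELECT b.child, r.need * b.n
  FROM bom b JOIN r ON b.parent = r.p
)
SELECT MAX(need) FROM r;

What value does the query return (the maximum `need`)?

Base: (Bolt, need=1).
Iteration 1: components of {Bolt} -> Gizmo = 1*2 = 2, Housing = 1*5 = 5, Ring = 1*1 = 1.
Iteration 2: components of {Gizmo,Housing,Ring} -> Panel = 2*4 = 8, Spring = 1*4 = 4.
Iteration 3: components of {Panel,Spring} -> Widget = 8*4 = 32.
Iteration 4: no further components; recursion stops.
need values: 1, 2, 5, 1, 8, 4, 32; the maximum is 32.

32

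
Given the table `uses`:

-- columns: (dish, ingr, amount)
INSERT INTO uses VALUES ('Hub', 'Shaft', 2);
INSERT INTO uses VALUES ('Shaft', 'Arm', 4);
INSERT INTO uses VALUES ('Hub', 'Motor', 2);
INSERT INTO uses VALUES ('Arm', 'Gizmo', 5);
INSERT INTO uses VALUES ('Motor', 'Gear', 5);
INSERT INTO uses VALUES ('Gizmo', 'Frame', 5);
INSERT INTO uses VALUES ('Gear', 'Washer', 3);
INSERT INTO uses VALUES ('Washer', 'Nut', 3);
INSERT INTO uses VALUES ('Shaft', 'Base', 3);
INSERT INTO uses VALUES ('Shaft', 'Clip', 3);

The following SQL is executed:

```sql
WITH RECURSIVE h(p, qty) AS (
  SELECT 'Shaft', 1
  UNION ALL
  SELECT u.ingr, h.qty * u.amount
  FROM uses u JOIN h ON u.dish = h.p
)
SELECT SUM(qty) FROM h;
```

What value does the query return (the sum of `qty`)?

131

Base: (Shaft, qty=1).
Iteration 1: components of {Shaft} -> Arm = 1*4 = 4, Base = 1*3 = 3, Clip = 1*3 = 3.
Iteration 2: components of {Arm,Base,Clip} -> Gizmo = 4*5 = 20.
Iteration 3: components of {Gizmo} -> Frame = 20*5 = 100.
Iteration 4: no further components; recursion stops.
SUM(qty) = 1 + 4 + 3 + 3 + 20 + 100 = 131.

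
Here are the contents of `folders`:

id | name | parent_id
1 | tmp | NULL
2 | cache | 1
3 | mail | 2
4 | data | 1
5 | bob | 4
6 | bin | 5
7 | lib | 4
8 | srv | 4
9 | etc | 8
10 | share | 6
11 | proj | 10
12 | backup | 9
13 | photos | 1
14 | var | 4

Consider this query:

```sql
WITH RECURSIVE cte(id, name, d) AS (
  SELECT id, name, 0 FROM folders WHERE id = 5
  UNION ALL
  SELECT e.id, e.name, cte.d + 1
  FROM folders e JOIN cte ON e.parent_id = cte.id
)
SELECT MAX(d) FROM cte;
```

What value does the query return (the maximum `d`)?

3

Base: id=5 (bob) at d 0.
Iteration 1: rows with parent_id in {5} -> bin (id 6, d 1).
Iteration 2: rows with parent_id in {6} -> share (id 10, d 2).
Iteration 3: rows with parent_id in {10} -> proj (id 11, d 3).
Iteration 4: no rows with parent_id in {11}; recursion stops.
d values: 0, 1, 2, 3; the maximum is 3.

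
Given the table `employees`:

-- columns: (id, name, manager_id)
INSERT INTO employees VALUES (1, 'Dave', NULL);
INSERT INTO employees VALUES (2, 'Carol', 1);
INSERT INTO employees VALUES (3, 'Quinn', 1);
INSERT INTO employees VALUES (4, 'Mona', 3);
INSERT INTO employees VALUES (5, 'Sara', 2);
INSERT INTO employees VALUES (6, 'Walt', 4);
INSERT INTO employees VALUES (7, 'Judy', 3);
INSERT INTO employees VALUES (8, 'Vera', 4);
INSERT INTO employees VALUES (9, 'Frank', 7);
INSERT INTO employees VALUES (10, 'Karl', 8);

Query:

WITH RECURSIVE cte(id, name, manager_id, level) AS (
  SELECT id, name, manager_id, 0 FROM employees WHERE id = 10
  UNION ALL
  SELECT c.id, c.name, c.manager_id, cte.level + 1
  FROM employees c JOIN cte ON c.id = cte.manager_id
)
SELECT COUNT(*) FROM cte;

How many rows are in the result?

5

Base: id=10 (Karl), manager_id=8, level 0.
Iteration 1: join on id=8 -> Vera (id 8, manager_id=4, level 1).
Iteration 2: join on id=4 -> Mona (id 4, manager_id=3, level 2).
Iteration 3: join on id=3 -> Quinn (id 3, manager_id=1, level 3).
Iteration 4: join on id=1 -> Dave (id 1, manager_id=NULL, level 4).
Iteration 5: manager_id is NULL; no match; recursion stops.
Total rows emitted: 5.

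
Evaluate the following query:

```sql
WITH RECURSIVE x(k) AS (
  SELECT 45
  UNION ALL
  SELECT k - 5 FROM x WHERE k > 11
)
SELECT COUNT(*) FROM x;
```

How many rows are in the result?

8

Base: k=45.
Iteration 1: 45 > 11 holds -> k = 45 - 5 = 40.
Iteration 2: 40 > 11 holds -> k = 40 - 5 = 35.
Iteration 3: 35 > 11 holds -> k = 35 - 5 = 30.
Iteration 4: 30 > 11 holds -> k = 30 - 5 = 25.
Iteration 5: 25 > 11 holds -> k = 25 - 5 = 20.
Iteration 6: 20 > 11 holds -> k = 20 - 5 = 15.
Iteration 7: 15 > 11 holds -> k = 15 - 5 = 10.
Iteration 8: 10 > 11 fails; recursion stops.
Total rows emitted: 8.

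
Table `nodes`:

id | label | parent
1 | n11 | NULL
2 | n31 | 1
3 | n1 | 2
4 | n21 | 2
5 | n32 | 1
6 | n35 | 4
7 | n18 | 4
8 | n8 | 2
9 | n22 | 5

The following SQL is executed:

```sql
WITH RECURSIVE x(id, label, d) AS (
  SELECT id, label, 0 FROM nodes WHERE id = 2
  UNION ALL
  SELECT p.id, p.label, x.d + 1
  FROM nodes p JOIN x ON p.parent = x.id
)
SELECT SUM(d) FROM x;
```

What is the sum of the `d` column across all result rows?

7

Base: id=2 (n31) at d 0.
Iteration 1: rows with parent in {2} -> n1 (id 3, d 1), n21 (id 4, d 1), n8 (id 8, d 1).
Iteration 2: rows with parent in {3,4,8} -> n35 (id 6, d 2), n18 (id 7, d 2).
Iteration 3: no rows with parent in {6,7}; recursion stops.
SUM(d) = 0 + 1 + 1 + 1 + 2 + 2 = 7.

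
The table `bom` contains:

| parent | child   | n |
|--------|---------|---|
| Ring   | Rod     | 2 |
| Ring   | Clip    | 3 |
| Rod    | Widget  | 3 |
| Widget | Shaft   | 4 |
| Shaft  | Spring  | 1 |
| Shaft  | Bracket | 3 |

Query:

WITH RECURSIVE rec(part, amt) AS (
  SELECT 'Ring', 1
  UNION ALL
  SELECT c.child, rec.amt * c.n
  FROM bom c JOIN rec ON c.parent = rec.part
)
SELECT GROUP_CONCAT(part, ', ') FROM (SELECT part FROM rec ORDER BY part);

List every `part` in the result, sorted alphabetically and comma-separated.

Base: (Ring, amt=1).
Iteration 1: components of {Ring} -> Clip = 1*3 = 3, Rod = 1*2 = 2.
Iteration 2: components of {Clip,Rod} -> Widget = 2*3 = 6.
Iteration 3: components of {Widget} -> Shaft = 6*4 = 24.
Iteration 4: components of {Shaft} -> Bracket = 24*3 = 72, Spring = 24*1 = 24.
Iteration 5: no further components; recursion stops.

Bracket, Clip, Ring, Rod, Shaft, Spring, Widget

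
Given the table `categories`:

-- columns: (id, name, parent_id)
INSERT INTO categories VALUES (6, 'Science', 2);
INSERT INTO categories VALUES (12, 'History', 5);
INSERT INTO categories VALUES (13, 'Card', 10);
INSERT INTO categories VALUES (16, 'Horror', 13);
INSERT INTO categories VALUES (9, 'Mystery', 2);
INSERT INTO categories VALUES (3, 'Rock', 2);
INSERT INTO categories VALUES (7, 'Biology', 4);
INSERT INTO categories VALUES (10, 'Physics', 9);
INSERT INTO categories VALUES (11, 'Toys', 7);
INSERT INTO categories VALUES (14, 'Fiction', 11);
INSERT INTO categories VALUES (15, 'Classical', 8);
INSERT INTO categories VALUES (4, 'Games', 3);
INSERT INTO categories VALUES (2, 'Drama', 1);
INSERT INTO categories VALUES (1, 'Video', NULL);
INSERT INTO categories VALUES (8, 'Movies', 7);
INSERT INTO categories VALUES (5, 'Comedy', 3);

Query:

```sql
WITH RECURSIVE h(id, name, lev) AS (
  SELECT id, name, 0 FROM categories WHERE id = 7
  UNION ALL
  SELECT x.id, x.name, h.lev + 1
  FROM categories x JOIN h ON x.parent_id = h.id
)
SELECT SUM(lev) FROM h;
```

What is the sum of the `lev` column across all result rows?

Base: id=7 (Biology) at lev 0.
Iteration 1: rows with parent_id in {7} -> Movies (id 8, lev 1), Toys (id 11, lev 1).
Iteration 2: rows with parent_id in {8,11} -> Fiction (id 14, lev 2), Classical (id 15, lev 2).
Iteration 3: no rows with parent_id in {14,15}; recursion stops.
SUM(lev) = 0 + 1 + 1 + 2 + 2 = 6.

6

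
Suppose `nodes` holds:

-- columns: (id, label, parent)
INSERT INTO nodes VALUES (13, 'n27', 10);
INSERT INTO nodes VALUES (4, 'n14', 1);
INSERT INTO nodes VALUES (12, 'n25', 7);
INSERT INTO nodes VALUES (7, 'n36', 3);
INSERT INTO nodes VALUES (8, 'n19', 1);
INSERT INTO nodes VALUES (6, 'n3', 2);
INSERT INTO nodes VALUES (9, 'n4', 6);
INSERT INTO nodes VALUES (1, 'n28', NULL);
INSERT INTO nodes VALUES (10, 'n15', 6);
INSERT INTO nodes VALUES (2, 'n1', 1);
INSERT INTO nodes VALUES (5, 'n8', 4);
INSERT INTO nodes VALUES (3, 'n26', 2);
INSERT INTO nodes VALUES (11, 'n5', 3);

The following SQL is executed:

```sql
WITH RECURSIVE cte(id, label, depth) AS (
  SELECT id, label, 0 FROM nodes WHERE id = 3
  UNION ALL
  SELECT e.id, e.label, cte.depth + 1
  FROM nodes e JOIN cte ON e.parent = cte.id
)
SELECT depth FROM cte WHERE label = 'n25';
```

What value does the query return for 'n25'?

Base: id=3 (n26) at depth 0.
Iteration 1: rows with parent in {3} -> n36 (id 7, depth 1), n5 (id 11, depth 1).
Iteration 2: rows with parent in {7,11} -> n25 (id 12, depth 2).
Iteration 3: no rows with parent in {12}; recursion stops.

2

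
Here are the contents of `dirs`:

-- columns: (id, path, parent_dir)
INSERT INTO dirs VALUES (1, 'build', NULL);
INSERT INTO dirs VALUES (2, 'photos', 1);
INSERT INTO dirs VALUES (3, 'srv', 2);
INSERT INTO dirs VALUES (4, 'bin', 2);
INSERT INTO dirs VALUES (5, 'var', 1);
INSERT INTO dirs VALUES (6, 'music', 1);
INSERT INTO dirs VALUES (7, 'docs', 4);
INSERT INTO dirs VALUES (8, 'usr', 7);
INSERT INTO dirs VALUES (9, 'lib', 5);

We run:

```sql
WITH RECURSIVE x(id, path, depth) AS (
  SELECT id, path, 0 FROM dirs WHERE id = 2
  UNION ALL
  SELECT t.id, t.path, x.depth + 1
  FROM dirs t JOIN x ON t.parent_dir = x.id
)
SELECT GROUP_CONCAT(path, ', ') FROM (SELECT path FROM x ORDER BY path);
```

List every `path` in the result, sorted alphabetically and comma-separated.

bin, docs, photos, srv, usr

Base: id=2 (photos) at depth 0.
Iteration 1: rows with parent_dir in {2} -> srv (id 3, depth 1), bin (id 4, depth 1).
Iteration 2: rows with parent_dir in {3,4} -> docs (id 7, depth 2).
Iteration 3: rows with parent_dir in {7} -> usr (id 8, depth 3).
Iteration 4: no rows with parent_dir in {8}; recursion stops.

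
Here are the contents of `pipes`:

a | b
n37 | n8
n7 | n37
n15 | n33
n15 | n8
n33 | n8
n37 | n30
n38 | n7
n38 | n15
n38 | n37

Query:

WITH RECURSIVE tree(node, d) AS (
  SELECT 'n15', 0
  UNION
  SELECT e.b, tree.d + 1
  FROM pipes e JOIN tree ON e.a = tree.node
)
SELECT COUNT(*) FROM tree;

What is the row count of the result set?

4

Base: (n15, d=0).
Iteration 1: edges from {n15} -> (n33, d=1), (n8, d=1).
Iteration 2: edges from {n33,n8} -> (n8, d=2).
Iteration 3: no outgoing edges from {n8}; recursion stops.
Total rows emitted: 4.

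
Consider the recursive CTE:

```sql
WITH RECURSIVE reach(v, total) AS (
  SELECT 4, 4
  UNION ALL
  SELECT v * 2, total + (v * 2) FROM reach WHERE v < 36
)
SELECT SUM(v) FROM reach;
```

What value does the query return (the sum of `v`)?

Base: v=4, total=4.
Iteration 1: 4 < 36 holds -> v = 4 * 2 = 8, total = 4 + 8 = 12.
Iteration 2: 8 < 36 holds -> v = 8 * 2 = 16, total = 12 + 16 = 28.
Iteration 3: 16 < 36 holds -> v = 16 * 2 = 32, total = 28 + 32 = 60.
Iteration 4: 32 < 36 holds -> v = 32 * 2 = 64, total = 60 + 64 = 124.
Iteration 5: 64 < 36 fails; recursion stops.
SUM(v) = 4 + 8 + 16 + 32 + 64 = 124.

124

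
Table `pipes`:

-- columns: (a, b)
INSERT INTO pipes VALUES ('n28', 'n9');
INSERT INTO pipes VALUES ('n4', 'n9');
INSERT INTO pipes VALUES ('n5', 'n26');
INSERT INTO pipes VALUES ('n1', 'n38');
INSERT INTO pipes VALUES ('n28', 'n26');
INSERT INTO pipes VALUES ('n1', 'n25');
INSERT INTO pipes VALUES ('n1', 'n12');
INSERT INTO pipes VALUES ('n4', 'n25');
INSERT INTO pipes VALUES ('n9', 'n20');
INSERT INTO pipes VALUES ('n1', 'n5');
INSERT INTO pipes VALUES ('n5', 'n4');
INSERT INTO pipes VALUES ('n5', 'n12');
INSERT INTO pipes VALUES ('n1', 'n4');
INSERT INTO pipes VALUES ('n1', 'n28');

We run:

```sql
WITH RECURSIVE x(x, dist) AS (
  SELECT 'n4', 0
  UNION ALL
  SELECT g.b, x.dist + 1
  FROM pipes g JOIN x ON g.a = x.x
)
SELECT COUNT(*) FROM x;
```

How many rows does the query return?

Base: (n4, dist=0).
Iteration 1: edges from {n4} -> (n25, dist=1), (n9, dist=1).
Iteration 2: edges from {n25,n9} -> (n20, dist=2).
Iteration 3: no outgoing edges from {n20}; recursion stops.
Total rows emitted: 4.

4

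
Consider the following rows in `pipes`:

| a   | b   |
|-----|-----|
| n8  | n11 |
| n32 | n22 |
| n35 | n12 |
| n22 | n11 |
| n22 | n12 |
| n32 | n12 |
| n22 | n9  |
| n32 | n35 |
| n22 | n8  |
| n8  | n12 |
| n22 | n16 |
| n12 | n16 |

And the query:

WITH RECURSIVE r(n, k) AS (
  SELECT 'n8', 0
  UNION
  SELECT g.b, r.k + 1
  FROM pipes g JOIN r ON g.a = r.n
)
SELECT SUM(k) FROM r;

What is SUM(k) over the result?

4

Base: (n8, k=0).
Iteration 1: edges from {n8} -> (n11, k=1), (n12, k=1).
Iteration 2: edges from {n11,n12} -> (n16, k=2).
Iteration 3: no outgoing edges from {n16}; recursion stops.
SUM(k) = 0 + 1 + 1 + 2 = 4.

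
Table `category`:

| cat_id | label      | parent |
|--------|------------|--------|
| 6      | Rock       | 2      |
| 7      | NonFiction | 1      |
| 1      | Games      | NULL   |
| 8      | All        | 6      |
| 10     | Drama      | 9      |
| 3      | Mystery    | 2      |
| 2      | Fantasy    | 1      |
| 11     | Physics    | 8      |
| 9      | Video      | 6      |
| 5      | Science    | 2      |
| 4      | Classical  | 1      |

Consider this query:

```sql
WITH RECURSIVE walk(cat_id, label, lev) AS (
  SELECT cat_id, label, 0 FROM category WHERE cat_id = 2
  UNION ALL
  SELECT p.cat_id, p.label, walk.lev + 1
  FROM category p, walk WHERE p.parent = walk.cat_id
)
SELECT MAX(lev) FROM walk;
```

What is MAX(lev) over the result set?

3

Base: cat_id=2 (Fantasy) at lev 0.
Iteration 1: rows with parent in {2} -> Mystery (id 3, lev 1), Science (id 5, lev 1), Rock (id 6, lev 1).
Iteration 2: rows with parent in {3,5,6} -> All (id 8, lev 2), Video (id 9, lev 2).
Iteration 3: rows with parent in {8,9} -> Drama (id 10, lev 3), Physics (id 11, lev 3).
Iteration 4: no rows with parent in {10,11}; recursion stops.
lev values: 0, 1, 1, 1, 2, 2, 3, 3; the maximum is 3.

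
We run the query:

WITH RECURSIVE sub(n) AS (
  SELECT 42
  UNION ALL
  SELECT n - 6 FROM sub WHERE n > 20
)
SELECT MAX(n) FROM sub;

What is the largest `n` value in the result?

42

Base: n=42.
Iteration 1: 42 > 20 holds -> n = 42 - 6 = 36.
Iteration 2: 36 > 20 holds -> n = 36 - 6 = 30.
Iteration 3: 30 > 20 holds -> n = 30 - 6 = 24.
Iteration 4: 24 > 20 holds -> n = 24 - 6 = 18.
Iteration 5: 18 > 20 fails; recursion stops.
n values: 42, 36, 30, 24, 18; the maximum is 42.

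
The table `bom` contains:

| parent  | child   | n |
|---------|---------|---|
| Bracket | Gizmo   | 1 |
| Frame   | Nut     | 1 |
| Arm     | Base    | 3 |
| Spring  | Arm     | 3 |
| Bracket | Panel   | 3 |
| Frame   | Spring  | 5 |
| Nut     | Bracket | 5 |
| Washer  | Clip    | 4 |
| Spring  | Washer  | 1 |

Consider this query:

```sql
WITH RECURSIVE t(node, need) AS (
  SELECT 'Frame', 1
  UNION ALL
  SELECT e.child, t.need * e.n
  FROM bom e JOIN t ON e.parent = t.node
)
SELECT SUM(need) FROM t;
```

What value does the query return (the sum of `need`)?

Base: (Frame, need=1).
Iteration 1: components of {Frame} -> Nut = 1*1 = 1, Spring = 1*5 = 5.
Iteration 2: components of {Nut,Spring} -> Arm = 5*3 = 15, Bracket = 1*5 = 5, Washer = 5*1 = 5.
Iteration 3: components of {Arm,Bracket,Washer} -> Base = 15*3 = 45, Clip = 5*4 = 20, Gizmo = 5*1 = 5, Panel = 5*3 = 15.
Iteration 4: no further components; recursion stops.
SUM(need) = 1 + 5 + 1 + 15 + 5 + 5 + 45 + 20 + 5 + 15 = 117.

117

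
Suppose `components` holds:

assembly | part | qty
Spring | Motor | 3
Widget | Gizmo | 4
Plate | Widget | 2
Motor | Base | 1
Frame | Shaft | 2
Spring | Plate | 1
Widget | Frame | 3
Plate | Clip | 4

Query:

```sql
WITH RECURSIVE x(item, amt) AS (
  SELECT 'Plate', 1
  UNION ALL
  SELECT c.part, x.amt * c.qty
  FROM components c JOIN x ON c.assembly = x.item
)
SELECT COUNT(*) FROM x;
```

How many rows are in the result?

Base: (Plate, amt=1).
Iteration 1: components of {Plate} -> Clip = 1*4 = 4, Widget = 1*2 = 2.
Iteration 2: components of {Clip,Widget} -> Frame = 2*3 = 6, Gizmo = 2*4 = 8.
Iteration 3: components of {Frame,Gizmo} -> Shaft = 6*2 = 12.
Iteration 4: no further components; recursion stops.
Total rows emitted: 6.

6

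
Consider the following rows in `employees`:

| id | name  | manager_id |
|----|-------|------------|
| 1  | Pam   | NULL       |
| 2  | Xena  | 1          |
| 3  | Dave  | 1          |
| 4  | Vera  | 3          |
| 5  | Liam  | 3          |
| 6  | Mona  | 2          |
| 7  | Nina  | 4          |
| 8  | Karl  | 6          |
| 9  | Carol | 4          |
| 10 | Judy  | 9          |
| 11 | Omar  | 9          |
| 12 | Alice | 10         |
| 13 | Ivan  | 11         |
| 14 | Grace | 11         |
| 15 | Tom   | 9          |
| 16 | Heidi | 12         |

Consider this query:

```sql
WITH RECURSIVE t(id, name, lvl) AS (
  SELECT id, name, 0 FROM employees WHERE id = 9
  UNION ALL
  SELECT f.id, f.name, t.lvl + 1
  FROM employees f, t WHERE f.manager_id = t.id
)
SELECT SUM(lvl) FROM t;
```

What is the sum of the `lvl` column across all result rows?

Base: id=9 (Carol) at lvl 0.
Iteration 1: rows with manager_id in {9} -> Judy (id 10, lvl 1), Omar (id 11, lvl 1), Tom (id 15, lvl 1).
Iteration 2: rows with manager_id in {10,11,15} -> Alice (id 12, lvl 2), Ivan (id 13, lvl 2), Grace (id 14, lvl 2).
Iteration 3: rows with manager_id in {12,13,14} -> Heidi (id 16, lvl 3).
Iteration 4: no rows with manager_id in {16}; recursion stops.
SUM(lvl) = 0 + 1 + 1 + 1 + 2 + 2 + 2 + 3 = 12.

12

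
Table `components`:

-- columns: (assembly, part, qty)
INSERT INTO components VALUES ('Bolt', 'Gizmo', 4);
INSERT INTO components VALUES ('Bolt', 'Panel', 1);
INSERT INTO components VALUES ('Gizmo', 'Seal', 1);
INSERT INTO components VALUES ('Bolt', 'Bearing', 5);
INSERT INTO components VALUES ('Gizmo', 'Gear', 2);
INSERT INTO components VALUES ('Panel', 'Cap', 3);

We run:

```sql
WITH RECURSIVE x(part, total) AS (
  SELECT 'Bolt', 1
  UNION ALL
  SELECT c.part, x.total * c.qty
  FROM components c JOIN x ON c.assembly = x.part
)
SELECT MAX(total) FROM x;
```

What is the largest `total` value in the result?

Base: (Bolt, total=1).
Iteration 1: components of {Bolt} -> Bearing = 1*5 = 5, Gizmo = 1*4 = 4, Panel = 1*1 = 1.
Iteration 2: components of {Bearing,Gizmo,Panel} -> Cap = 1*3 = 3, Gear = 4*2 = 8, Seal = 4*1 = 4.
Iteration 3: no further components; recursion stops.
total values: 1, 4, 1, 5, 4, 8, 3; the maximum is 8.

8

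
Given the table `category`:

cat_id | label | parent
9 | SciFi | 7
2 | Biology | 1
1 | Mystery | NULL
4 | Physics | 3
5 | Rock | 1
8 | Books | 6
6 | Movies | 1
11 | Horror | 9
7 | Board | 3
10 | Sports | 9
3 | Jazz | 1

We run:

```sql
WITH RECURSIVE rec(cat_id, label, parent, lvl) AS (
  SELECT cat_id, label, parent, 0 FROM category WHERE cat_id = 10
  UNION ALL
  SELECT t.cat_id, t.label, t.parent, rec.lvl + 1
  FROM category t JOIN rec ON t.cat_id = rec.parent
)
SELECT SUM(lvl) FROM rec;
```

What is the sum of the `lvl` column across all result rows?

10

Base: cat_id=10 (Sports), parent=9, lvl 0.
Iteration 1: join on cat_id=9 -> SciFi (id 9, parent=7, lvl 1).
Iteration 2: join on cat_id=7 -> Board (id 7, parent=3, lvl 2).
Iteration 3: join on cat_id=3 -> Jazz (id 3, parent=1, lvl 3).
Iteration 4: join on cat_id=1 -> Mystery (id 1, parent=NULL, lvl 4).
Iteration 5: parent is NULL; no match; recursion stops.
SUM(lvl) = 0 + 1 + 2 + 3 + 4 = 10.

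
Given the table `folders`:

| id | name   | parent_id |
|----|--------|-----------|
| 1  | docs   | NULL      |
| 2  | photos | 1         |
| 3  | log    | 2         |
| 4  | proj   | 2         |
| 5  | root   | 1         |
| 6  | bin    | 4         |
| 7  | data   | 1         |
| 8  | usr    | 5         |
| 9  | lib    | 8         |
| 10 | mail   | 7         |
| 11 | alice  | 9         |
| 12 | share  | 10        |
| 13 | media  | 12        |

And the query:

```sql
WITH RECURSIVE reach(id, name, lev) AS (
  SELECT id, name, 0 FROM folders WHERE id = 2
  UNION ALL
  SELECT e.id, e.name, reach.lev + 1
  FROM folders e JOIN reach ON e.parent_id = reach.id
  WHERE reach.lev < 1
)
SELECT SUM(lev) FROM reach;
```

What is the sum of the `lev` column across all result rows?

Base: id=2 (photos) at lev 0.
Iteration 1: rows with parent_id in {2} -> log (id 3, lev 1), proj (id 4, lev 1).
Iteration 2: lev < 1 fails for all current rows; recursion stops.
SUM(lev) = 0 + 1 + 1 = 2.

2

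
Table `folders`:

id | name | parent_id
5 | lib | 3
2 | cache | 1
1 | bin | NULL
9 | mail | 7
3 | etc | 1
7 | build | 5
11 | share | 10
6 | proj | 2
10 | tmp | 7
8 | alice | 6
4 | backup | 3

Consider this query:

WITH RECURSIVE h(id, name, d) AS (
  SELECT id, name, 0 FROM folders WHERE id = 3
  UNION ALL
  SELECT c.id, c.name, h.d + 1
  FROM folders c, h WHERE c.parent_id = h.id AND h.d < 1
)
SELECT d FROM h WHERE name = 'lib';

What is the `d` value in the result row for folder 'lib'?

Base: id=3 (etc) at d 0.
Iteration 1: rows with parent_id in {3} -> backup (id 4, d 1), lib (id 5, d 1).
Iteration 2: d < 1 fails for all current rows; recursion stops.

1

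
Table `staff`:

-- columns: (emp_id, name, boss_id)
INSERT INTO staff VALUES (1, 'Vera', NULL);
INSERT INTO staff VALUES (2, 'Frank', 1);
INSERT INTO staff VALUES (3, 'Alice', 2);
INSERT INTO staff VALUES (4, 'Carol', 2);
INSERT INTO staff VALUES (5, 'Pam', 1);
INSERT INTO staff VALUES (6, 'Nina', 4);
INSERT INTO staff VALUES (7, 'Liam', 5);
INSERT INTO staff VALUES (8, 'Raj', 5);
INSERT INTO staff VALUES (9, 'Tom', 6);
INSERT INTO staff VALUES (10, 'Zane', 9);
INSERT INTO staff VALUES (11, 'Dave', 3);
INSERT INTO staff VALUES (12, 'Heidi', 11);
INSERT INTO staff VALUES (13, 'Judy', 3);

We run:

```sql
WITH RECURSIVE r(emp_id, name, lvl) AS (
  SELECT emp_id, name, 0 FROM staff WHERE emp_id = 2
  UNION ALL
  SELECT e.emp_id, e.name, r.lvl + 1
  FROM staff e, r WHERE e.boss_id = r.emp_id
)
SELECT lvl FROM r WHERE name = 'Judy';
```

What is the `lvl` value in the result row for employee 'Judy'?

2

Base: emp_id=2 (Frank) at lvl 0.
Iteration 1: rows with boss_id in {2} -> Alice (id 3, lvl 1), Carol (id 4, lvl 1).
Iteration 2: rows with boss_id in {3,4} -> Nina (id 6, lvl 2), Dave (id 11, lvl 2), Judy (id 13, lvl 2).
Iteration 3: rows with boss_id in {6,11,13} -> Tom (id 9, lvl 3), Heidi (id 12, lvl 3).
Iteration 4: rows with boss_id in {9,12} -> Zane (id 10, lvl 4).
Iteration 5: no rows with boss_id in {10}; recursion stops.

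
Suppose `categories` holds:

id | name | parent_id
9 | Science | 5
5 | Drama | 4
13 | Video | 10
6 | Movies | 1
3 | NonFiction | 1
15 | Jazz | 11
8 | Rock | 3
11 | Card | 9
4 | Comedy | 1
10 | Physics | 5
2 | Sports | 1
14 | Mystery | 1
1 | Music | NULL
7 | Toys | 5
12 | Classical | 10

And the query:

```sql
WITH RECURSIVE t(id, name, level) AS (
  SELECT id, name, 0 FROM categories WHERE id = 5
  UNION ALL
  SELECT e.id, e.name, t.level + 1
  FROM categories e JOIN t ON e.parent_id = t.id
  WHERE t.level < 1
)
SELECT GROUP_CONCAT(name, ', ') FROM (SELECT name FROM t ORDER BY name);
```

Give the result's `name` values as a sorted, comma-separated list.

Base: id=5 (Drama) at level 0.
Iteration 1: rows with parent_id in {5} -> Toys (id 7, level 1), Science (id 9, level 1), Physics (id 10, level 1).
Iteration 2: level < 1 fails for all current rows; recursion stops.

Drama, Physics, Science, Toys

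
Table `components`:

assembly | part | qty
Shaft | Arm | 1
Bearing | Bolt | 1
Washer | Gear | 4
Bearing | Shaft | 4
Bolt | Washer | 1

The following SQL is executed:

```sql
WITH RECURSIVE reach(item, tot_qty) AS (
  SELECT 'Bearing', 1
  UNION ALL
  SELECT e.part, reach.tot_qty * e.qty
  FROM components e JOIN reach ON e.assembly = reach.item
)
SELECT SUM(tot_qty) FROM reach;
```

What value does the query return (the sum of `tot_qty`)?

15

Base: (Bearing, tot_qty=1).
Iteration 1: components of {Bearing} -> Bolt = 1*1 = 1, Shaft = 1*4 = 4.
Iteration 2: components of {Bolt,Shaft} -> Arm = 4*1 = 4, Washer = 1*1 = 1.
Iteration 3: components of {Arm,Washer} -> Gear = 1*4 = 4.
Iteration 4: no further components; recursion stops.
SUM(tot_qty) = 1 + 1 + 4 + 1 + 4 + 4 = 15.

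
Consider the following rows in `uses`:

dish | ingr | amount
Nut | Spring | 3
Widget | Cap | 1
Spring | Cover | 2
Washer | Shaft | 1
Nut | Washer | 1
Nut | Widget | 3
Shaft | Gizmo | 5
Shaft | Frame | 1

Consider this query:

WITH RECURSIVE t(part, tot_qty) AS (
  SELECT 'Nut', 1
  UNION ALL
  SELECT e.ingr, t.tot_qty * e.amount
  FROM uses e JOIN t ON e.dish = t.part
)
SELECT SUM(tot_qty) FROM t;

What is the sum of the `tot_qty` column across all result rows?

24

Base: (Nut, tot_qty=1).
Iteration 1: components of {Nut} -> Spring = 1*3 = 3, Washer = 1*1 = 1, Widget = 1*3 = 3.
Iteration 2: components of {Spring,Washer,Widget} -> Cap = 3*1 = 3, Cover = 3*2 = 6, Shaft = 1*1 = 1.
Iteration 3: components of {Cap,Cover,Shaft} -> Frame = 1*1 = 1, Gizmo = 1*5 = 5.
Iteration 4: no further components; recursion stops.
SUM(tot_qty) = 1 + 3 + 3 + 1 + 3 + 6 + 1 + 1 + 5 = 24.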